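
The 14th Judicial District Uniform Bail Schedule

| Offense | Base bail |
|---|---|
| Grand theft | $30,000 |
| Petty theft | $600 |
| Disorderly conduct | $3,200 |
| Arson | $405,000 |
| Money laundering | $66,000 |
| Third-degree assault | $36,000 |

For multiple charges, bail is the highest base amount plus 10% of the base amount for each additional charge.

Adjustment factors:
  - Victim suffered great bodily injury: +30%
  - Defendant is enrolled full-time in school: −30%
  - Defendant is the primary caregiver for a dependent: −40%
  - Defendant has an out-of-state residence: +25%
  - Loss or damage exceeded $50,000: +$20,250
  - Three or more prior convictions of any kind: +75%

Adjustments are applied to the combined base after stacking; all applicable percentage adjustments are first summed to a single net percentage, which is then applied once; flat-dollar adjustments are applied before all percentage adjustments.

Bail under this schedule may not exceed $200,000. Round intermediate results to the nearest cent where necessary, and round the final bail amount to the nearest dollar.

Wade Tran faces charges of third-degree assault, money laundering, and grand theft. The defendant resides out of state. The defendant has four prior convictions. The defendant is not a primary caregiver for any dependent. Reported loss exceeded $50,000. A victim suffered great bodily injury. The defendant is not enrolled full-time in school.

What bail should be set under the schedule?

$200,000

Base amounts from the schedule: third-degree assault $36,000; money laundering $66,000; grand theft $30,000.
Stacking rule: highest base plus 10% of each additional charge. Highest is money laundering at $66,000. Additional: $36,000 × 10% = $3,600; $30,000 × 10% = $3,000. Combined base = $66,000 + $6,600 = $72,600.
Loss or damage exceeded $50,000 (+$20,250 flat): $72,600 + $20,250 = $92,850.
Net percentage adjustment: +30% +25% +75% = +130%. $92,850 × 2.3 = $213,555.
Result $213,555 exceeds the maximum of $200,000; bail is capped at $200,000.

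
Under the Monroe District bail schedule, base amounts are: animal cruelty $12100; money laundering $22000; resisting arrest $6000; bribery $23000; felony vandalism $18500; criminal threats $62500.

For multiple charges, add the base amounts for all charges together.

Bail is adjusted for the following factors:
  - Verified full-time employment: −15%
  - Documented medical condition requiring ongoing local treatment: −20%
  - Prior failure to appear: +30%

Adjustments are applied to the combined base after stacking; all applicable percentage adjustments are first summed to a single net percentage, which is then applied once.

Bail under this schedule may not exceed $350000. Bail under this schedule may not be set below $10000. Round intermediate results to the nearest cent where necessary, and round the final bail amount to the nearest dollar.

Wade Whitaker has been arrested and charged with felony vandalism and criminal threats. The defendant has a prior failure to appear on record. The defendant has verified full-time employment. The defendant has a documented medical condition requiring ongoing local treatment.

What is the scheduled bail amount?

$76950

Base amounts from the schedule: felony vandalism $18500; criminal threats $62500.
Stacking rule: sum of all bases. $18500 + $62500 = $81000.
Net percentage adjustment: −15% −20% +30% = −5%. $81000 × 0.95 = $76950.
$76950 is within the $350000 maximum.
$76950 is at or above the $10000 minimum.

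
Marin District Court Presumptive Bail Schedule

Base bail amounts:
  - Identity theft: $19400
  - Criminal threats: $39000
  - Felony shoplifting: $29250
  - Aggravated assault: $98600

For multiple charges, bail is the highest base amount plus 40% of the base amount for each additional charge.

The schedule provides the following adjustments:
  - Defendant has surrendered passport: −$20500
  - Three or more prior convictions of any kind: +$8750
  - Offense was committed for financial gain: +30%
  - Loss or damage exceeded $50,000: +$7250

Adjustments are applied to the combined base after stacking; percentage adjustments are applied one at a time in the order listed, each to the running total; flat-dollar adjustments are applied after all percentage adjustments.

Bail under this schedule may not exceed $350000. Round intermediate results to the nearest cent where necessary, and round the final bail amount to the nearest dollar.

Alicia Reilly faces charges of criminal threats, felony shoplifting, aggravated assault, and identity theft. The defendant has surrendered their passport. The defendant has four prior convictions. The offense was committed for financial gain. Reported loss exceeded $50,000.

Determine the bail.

$169258

Base amounts from the schedule: criminal threats $39000; felony shoplifting $29250; aggravated assault $98600; identity theft $19400.
Stacking rule: highest base plus 40% of each additional charge. Highest is aggravated assault at $98600. Additional: $39000 × 40% = $15600; $29250 × 40% = $11700; $19400 × 40% = $7760. Combined base = $98600 + $35060 = $133660.
Offense was committed for financial gain (+30%): $133660 × 1.3 = $173758.
Defendant has surrendered passport (−$20500 flat): $173758 − $20500 = $153258.
Three or more prior convictions of any kind (+$8750 flat): $153258 + $8750 = $162008.
Loss or damage exceeded $50,000 (+$7250 flat): $162008 + $7250 = $169258.
$169258 is within the $350000 maximum.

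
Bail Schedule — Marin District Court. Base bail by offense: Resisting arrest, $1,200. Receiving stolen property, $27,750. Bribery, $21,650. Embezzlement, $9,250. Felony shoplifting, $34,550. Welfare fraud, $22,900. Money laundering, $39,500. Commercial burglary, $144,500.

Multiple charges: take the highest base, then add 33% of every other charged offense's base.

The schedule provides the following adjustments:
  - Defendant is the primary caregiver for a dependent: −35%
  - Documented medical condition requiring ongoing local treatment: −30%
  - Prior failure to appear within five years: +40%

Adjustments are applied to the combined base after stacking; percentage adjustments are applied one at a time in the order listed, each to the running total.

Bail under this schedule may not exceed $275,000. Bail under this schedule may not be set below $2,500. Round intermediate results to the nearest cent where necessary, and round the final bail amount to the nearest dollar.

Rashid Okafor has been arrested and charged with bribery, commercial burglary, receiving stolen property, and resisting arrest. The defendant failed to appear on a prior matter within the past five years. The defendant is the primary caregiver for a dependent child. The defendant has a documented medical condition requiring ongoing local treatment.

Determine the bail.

$102,683

Base amounts from the schedule: bribery $21,650; commercial burglary $144,500; receiving stolen property $27,750; resisting arrest $1,200.
Stacking rule: highest base plus 33% of each additional charge. Highest is commercial burglary at $144,500. Additional: $21,650 × 33% = $7,144.50; $27,750 × 33% = $9,157.50; $1,200 × 33% = $396. Combined base = $144,500 + $16,698 = $161,198.
Defendant is the primary caregiver for a dependent (−35%): $161,198 × 0.65 = $104,778.70.
Documented medical condition requiring ongoing local treatment (−30%): $104,778.70 × 0.7 = $73,345.09.
Prior failure to appear within five years (+40%): $73,345.09 × 1.4 = $102,683.13.
$102,683.13 is within the $275,000 maximum.
$102,683.13 is at or above the $2,500 minimum.
Rounded to the nearest dollar: $102,683.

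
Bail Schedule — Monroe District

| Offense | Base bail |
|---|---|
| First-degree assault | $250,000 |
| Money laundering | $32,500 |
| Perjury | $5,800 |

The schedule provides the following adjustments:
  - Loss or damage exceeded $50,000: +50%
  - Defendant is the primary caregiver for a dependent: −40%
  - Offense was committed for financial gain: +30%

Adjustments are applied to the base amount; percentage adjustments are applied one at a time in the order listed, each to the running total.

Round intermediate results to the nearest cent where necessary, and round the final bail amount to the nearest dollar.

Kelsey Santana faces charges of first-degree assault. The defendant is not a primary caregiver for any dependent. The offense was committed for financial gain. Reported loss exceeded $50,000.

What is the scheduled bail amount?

Base amounts from the schedule: first-degree assault $250,000.
Single charge. Combined base = $250,000.
Loss or damage exceeded $50,000 (+50%): $250,000 × 1.5 = $375,000.
Offense was committed for financial gain (+30%): $375,000 × 1.3 = $487,500.

$487,500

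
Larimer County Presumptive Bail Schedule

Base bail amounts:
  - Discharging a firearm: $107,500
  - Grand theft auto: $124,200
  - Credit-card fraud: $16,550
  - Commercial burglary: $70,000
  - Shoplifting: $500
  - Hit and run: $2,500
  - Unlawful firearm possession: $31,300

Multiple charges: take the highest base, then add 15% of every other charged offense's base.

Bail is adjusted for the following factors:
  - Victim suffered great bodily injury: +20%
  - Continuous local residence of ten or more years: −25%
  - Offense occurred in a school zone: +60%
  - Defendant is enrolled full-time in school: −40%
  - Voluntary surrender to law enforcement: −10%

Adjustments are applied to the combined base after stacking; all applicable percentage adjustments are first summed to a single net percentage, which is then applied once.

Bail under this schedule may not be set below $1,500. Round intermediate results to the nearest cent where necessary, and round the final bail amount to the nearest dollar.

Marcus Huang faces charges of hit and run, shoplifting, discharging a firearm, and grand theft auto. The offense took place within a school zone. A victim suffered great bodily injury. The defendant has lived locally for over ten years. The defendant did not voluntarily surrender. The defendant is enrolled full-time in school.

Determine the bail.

$161,891

Base amounts from the schedule: hit and run $2,500; shoplifting $500; discharging a firearm $107,500; grand theft auto $124,200.
Stacking rule: highest base plus 15% of each additional charge. Highest is grand theft auto at $124,200. Additional: $2,500 × 15% = $375; $500 × 15% = $75; $107,500 × 15% = $16,125. Combined base = $124,200 + $16,575 = $140,775.
Net percentage adjustment: +20% −25% +60% −40% = +15%. $140,775 × 1.15 = $161,891.25.
$161,891.25 is at or above the $1,500 minimum.
Rounded to the nearest dollar: $161,891.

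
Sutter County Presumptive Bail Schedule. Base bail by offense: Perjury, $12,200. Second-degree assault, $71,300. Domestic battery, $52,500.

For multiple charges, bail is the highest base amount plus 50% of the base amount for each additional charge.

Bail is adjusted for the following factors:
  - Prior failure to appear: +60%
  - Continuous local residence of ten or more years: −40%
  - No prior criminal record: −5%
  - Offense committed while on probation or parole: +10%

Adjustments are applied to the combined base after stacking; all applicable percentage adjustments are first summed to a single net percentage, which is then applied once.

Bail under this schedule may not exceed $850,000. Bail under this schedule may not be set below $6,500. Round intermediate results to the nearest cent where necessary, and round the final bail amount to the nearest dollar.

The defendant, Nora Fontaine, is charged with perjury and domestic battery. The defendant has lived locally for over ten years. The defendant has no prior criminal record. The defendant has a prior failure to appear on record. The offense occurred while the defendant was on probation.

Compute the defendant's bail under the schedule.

$73,250

Base amounts from the schedule: perjury $12,200; domestic battery $52,500.
Stacking rule: highest base plus 50% of each additional charge. Highest is domestic battery at $52,500. Additional: $12,200 × 50% = $6,100. Combined base = $52,500 + $6,100 = $58,600.
Net percentage adjustment: +60% −40% −5% +10% = +25%. $58,600 × 1.25 = $73,250.
$73,250 is within the $850,000 maximum.
$73,250 is at or above the $6,500 minimum.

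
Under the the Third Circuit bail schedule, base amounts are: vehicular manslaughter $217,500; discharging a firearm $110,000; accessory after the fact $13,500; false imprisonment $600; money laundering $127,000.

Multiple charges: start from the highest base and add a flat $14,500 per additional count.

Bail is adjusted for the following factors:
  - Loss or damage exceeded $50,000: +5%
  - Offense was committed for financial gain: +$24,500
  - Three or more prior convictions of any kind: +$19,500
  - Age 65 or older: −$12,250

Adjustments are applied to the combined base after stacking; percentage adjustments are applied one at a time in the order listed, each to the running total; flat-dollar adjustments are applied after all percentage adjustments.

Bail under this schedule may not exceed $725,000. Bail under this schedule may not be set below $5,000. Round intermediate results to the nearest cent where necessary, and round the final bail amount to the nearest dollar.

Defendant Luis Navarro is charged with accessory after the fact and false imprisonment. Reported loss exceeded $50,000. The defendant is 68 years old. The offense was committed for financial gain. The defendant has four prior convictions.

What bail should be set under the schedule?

Base amounts from the schedule: accessory after the fact $13,500; false imprisonment $600.
Stacking rule: highest base plus $14,500 per additional charge. Highest is accessory after the fact at $13,500; 1 additional charge → +$14,500. Combined base = $28,000.
Loss or damage exceeded $50,000 (+5%): $28,000 × 1.05 = $29,400.
Offense was committed for financial gain (+$24,500 flat): $29,400 + $24,500 = $53,900.
Three or more prior convictions of any kind (+$19,500 flat): $53,900 + $19,500 = $73,400.
Age 65 or older (−$12,250 flat): $73,400 − $12,250 = $61,150.
$61,150 is within the $725,000 maximum.
$61,150 is at or above the $5,000 minimum.

$61,150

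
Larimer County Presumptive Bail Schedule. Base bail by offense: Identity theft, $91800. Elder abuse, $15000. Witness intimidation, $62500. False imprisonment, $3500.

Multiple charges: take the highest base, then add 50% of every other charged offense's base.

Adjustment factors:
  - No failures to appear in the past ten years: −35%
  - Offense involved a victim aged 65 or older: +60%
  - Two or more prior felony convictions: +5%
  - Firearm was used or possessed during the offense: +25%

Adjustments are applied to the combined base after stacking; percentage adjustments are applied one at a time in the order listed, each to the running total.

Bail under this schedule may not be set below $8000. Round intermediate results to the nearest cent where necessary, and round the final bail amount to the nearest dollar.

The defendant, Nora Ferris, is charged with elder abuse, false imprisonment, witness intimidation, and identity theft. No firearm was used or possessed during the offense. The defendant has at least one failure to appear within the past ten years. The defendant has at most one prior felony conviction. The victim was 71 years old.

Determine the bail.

$211680

Base amounts from the schedule: elder abuse $15000; false imprisonment $3500; witness intimidation $62500; identity theft $91800.
Stacking rule: highest base plus 50% of each additional charge. Highest is identity theft at $91800. Additional: $15000 × 50% = $7500; $3500 × 50% = $1750; $62500 × 50% = $31250. Combined base = $91800 + $40500 = $132300.
Offense involved a victim aged 65 or older (+60%): $132300 × 1.6 = $211680.
$211680 is at or above the $8000 minimum.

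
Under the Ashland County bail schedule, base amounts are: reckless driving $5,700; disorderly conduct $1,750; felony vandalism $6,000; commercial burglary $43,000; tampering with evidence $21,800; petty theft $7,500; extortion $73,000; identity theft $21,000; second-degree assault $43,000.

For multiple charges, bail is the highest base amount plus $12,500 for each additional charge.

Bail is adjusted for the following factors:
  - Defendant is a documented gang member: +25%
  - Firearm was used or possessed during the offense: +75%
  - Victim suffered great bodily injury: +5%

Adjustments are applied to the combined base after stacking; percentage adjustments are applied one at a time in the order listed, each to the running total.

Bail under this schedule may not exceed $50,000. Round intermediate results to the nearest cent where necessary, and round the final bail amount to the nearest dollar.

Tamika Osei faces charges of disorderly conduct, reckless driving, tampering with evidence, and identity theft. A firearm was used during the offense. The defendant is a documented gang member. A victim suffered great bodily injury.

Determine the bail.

$50,000

Base amounts from the schedule: disorderly conduct $1,750; reckless driving $5,700; tampering with evidence $21,800; identity theft $21,000.
Stacking rule: highest base plus $12,500 per additional charge. Highest is tampering with evidence at $21,800; 3 additional charges → +$37,500. Combined base = $59,300.
Defendant is a documented gang member (+25%): $59,300 × 1.25 = $74,125.
Firearm was used or possessed during the offense (+75%): $74,125 × 1.75 = $129,718.75.
Victim suffered great bodily injury (+5%): $129,718.75 × 1.05 = $136,204.69.
Result $136,204.69 exceeds the maximum of $50,000; bail is capped at $50,000.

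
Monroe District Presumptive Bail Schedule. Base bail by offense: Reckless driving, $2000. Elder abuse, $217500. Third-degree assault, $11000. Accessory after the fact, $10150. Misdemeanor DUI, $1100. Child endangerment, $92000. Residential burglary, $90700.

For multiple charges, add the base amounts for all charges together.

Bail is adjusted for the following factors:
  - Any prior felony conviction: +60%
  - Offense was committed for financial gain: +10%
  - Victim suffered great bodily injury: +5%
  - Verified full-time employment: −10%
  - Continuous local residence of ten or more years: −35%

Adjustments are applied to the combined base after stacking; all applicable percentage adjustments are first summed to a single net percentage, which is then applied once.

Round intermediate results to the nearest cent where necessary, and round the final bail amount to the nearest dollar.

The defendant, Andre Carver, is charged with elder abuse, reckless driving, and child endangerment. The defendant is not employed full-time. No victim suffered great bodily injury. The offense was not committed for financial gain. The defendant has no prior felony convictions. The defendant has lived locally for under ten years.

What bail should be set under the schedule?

Base amounts from the schedule: elder abuse $217500; reckless driving $2000; child endangerment $92000.
Stacking rule: sum of all bases. $217500 + $2000 + $92000 = $311500.
No adjustment factors apply to this defendant.

$311500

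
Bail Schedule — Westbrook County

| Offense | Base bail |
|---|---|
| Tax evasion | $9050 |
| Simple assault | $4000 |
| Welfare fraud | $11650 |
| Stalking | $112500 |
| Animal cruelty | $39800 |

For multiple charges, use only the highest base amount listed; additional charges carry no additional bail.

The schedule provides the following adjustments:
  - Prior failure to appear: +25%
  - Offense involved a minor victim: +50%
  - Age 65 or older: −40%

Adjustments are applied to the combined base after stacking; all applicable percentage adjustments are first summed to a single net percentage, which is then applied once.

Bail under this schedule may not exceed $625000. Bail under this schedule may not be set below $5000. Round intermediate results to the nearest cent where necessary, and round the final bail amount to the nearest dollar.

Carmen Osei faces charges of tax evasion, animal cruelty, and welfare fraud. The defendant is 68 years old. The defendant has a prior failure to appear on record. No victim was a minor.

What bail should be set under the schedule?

$33830

Base amounts from the schedule: tax evasion $9050; animal cruelty $39800; welfare fraud $11650.
Stacking rule: use the highest base only. Highest is animal cruelty at $39800. Combined base = $39800.
Net percentage adjustment: +25% −40% = −15%. $39800 × 0.85 = $33830.
$33830 is within the $625000 maximum.
$33830 is at or above the $5000 minimum.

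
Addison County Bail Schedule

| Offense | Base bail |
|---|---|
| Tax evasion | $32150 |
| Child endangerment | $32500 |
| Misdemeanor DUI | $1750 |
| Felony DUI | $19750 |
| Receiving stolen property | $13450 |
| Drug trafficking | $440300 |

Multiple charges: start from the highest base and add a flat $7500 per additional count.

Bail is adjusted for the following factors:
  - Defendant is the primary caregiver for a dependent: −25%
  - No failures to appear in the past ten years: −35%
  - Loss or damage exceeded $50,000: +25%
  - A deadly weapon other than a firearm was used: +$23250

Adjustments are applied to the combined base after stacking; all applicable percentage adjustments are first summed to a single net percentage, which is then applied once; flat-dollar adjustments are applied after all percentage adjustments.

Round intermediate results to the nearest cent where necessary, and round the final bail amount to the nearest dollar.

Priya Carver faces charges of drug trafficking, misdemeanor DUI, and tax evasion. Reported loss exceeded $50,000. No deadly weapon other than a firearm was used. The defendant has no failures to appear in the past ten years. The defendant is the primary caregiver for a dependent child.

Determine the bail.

$295945

Base amounts from the schedule: drug trafficking $440300; misdemeanor DUI $1750; tax evasion $32150.
Stacking rule: highest base plus $7500 per additional charge. Highest is drug trafficking at $440300; 2 additional charges → +$15000. Combined base = $455300.
Net percentage adjustment: −25% −35% +25% = −35%. $455300 × 0.65 = $295945.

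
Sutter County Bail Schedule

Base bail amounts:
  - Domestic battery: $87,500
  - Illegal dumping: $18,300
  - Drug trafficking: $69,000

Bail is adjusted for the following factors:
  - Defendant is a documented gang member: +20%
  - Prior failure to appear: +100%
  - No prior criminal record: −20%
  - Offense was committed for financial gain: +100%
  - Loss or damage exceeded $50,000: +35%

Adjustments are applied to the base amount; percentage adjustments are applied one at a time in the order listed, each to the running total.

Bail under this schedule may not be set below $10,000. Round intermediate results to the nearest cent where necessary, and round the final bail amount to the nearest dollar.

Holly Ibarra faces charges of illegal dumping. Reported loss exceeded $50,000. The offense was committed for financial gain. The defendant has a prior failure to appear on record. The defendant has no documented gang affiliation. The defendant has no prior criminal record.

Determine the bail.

Base amounts from the schedule: illegal dumping $18,300.
Single charge. Combined base = $18,300.
Prior failure to appear (+100%): $18,300 × 2 = $36,600.
No prior criminal record (−20%): $36,600 × 0.8 = $29,280.
Offense was committed for financial gain (+100%): $29,280 × 2 = $58,560.
Loss or damage exceeded $50,000 (+35%): $58,560 × 1.35 = $79,056.
$79,056 is at or above the $10,000 minimum.

$79,056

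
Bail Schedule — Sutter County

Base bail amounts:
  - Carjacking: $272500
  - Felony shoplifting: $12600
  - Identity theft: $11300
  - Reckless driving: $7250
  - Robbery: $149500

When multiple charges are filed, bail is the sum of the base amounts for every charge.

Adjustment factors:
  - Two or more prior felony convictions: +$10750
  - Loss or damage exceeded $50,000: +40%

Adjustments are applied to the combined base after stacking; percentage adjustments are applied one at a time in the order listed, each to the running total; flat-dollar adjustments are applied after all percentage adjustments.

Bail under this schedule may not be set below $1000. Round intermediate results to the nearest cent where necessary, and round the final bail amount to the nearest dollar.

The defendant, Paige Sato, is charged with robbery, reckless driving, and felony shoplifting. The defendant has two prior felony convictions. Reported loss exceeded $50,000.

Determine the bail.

Base amounts from the schedule: robbery $149500; reckless driving $7250; felony shoplifting $12600.
Stacking rule: sum of all bases. $149500 + $7250 + $12600 = $169350.
Loss or damage exceeded $50,000 (+40%): $169350 × 1.4 = $237090.
Two or more prior felony convictions (+$10750 flat): $237090 + $10750 = $247840.
$247840 is at or above the $1000 minimum.

$247840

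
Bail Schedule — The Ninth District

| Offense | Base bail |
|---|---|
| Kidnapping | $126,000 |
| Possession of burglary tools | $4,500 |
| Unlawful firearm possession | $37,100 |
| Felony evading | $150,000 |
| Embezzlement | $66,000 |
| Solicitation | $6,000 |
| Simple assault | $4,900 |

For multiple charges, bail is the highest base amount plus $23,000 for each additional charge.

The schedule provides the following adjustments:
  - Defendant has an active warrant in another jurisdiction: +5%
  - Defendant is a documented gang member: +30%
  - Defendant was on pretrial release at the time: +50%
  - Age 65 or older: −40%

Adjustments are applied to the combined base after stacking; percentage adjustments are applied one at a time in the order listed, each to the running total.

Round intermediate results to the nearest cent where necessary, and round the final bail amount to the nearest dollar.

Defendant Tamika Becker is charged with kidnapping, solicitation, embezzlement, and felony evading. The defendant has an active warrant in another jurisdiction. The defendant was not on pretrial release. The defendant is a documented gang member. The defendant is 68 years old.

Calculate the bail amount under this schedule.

$179,361

Base amounts from the schedule: kidnapping $126,000; solicitation $6,000; embezzlement $66,000; felony evading $150,000.
Stacking rule: highest base plus $23,000 per additional charge. Highest is felony evading at $150,000; 3 additional charges → +$69,000. Combined base = $219,000.
Defendant has an active warrant in another jurisdiction (+5%): $219,000 × 1.05 = $229,950.
Defendant is a documented gang member (+30%): $229,950 × 1.3 = $298,935.
Age 65 or older (−40%): $298,935 × 0.6 = $179,361.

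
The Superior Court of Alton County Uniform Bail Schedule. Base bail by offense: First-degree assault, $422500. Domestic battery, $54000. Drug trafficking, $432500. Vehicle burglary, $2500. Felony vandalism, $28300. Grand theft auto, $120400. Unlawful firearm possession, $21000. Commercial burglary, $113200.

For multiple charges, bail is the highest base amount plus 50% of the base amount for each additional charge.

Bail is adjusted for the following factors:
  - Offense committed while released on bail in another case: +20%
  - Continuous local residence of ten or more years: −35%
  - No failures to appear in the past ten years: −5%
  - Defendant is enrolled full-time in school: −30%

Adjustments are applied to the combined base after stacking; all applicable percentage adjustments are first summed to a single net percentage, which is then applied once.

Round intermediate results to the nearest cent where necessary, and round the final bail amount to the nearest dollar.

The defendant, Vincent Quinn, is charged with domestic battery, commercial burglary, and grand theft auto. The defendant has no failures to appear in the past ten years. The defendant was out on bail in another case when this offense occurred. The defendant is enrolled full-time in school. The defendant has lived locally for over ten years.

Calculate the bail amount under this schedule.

$102000

Base amounts from the schedule: domestic battery $54000; commercial burglary $113200; grand theft auto $120400.
Stacking rule: highest base plus 50% of each additional charge. Highest is grand theft auto at $120400. Additional: $54000 × 50% = $27000; $113200 × 50% = $56600. Combined base = $120400 + $83600 = $204000.
Net percentage adjustment: +20% −35% −5% −30% = −50%. $204000 × 0.5 = $102000.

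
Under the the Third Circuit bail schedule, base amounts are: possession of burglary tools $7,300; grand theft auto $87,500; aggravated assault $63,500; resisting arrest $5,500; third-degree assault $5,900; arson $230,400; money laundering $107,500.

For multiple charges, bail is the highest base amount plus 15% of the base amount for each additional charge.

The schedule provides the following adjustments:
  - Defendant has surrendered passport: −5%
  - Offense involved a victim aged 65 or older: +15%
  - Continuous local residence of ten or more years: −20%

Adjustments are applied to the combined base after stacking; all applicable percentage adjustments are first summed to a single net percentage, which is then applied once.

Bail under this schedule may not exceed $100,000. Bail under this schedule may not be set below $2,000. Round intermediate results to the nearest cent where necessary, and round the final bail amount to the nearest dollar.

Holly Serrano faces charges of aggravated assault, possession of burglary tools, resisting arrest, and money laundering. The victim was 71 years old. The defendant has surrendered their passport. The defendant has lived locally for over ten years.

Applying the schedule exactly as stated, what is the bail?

$100,000

Base amounts from the schedule: aggravated assault $63,500; possession of burglary tools $7,300; resisting arrest $5,500; money laundering $107,500.
Stacking rule: highest base plus 15% of each additional charge. Highest is money laundering at $107,500. Additional: $63,500 × 15% = $9,525; $7,300 × 15% = $1,095; $5,500 × 15% = $825. Combined base = $107,500 + $11,445 = $118,945.
Net percentage adjustment: −5% +15% −20% = −10%. $118,945 × 0.9 = $107,050.50.
Result $107,050.50 exceeds the maximum of $100,000; bail is capped at $100,000.
$100,000 is at or above the $2,000 minimum.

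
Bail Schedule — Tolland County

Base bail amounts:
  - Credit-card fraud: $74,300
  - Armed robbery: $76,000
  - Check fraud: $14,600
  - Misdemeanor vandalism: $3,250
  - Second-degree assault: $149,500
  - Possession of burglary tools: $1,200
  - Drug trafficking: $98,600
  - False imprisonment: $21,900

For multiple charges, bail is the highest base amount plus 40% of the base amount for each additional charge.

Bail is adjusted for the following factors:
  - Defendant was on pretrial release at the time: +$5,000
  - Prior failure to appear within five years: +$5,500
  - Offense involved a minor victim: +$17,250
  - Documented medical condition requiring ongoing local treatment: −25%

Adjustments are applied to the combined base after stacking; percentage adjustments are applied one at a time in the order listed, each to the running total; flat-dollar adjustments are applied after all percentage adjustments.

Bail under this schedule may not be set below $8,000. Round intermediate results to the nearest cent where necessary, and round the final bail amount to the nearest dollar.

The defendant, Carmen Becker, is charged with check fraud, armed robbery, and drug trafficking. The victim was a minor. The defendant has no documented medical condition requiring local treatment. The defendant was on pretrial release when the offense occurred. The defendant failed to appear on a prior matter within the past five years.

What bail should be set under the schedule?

Base amounts from the schedule: check fraud $14,600; armed robbery $76,000; drug trafficking $98,600.
Stacking rule: highest base plus 40% of each additional charge. Highest is drug trafficking at $98,600. Additional: $14,600 × 40% = $5,840; $76,000 × 40% = $30,400. Combined base = $98,600 + $36,240 = $134,840.
Defendant was on pretrial release at the time (+$5,000 flat): $134,840 + $5,000 = $139,840.
Prior failure to appear within five years (+$5,500 flat): $139,840 + $5,500 = $145,340.
Offense involved a minor victim (+$17,250 flat): $145,340 + $17,250 = $162,590.
$162,590 is at or above the $8,000 minimum.

$162,590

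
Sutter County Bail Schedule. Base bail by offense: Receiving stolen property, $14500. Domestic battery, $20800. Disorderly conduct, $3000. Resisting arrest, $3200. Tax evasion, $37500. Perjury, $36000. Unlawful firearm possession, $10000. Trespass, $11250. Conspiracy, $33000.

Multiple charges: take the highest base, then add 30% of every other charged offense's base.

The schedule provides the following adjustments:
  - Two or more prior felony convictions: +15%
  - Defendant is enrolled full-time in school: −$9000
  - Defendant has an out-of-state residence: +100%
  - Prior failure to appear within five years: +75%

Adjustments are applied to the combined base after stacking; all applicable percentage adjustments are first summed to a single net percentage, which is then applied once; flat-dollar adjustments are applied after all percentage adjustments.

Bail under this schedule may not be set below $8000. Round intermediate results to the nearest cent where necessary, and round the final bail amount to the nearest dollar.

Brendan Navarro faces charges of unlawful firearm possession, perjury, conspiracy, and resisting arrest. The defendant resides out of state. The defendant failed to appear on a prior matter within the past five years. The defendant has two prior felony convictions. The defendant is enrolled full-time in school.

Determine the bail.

$135594

Base amounts from the schedule: unlawful firearm possession $10000; perjury $36000; conspiracy $33000; resisting arrest $3200.
Stacking rule: highest base plus 30% of each additional charge. Highest is perjury at $36000. Additional: $10000 × 30% = $3000; $33000 × 30% = $9900; $3200 × 30% = $960. Combined base = $36000 + $13860 = $49860.
Net percentage adjustment: +15% +100% +75% = +190%. $49860 × 2.9 = $144594.
Defendant is enrolled full-time in school (−$9000 flat): $144594 − $9000 = $135594.
$135594 is at or above the $8000 minimum.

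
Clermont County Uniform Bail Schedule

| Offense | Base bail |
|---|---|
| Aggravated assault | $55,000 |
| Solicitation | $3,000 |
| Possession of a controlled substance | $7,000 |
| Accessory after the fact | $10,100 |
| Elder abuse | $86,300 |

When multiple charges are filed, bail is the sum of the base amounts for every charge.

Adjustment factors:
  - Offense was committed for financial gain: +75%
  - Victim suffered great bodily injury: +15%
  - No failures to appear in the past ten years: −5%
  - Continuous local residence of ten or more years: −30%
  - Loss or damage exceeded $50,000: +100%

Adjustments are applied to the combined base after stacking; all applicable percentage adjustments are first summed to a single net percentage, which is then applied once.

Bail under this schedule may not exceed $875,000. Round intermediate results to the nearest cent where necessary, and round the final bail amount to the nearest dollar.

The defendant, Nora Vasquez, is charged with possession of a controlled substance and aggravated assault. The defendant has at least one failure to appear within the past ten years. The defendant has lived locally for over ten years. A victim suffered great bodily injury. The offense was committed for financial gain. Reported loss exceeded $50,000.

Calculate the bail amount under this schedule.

$161,200

Base amounts from the schedule: possession of a controlled substance $7,000; aggravated assault $55,000.
Stacking rule: sum of all bases. $7,000 + $55,000 = $62,000.
Net percentage adjustment: +75% +15% −30% +100% = +160%. $62,000 × 2.6 = $161,200.
$161,200 is within the $875,000 maximum.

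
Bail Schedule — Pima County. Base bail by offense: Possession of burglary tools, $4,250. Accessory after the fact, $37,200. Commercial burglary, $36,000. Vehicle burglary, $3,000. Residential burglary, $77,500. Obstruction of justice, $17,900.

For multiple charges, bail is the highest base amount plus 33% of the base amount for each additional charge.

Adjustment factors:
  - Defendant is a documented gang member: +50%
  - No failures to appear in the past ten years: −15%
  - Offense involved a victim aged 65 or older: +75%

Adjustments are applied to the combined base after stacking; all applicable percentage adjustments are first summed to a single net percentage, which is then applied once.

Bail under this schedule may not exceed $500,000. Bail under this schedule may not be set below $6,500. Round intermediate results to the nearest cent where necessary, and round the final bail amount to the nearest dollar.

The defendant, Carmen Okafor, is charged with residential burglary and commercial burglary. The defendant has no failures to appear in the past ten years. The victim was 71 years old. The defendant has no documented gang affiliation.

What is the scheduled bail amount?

Base amounts from the schedule: residential burglary $77,500; commercial burglary $36,000.
Stacking rule: highest base plus 33% of each additional charge. Highest is residential burglary at $77,500. Additional: $36,000 × 33% = $11,880. Combined base = $77,500 + $11,880 = $89,380.
Net percentage adjustment: −15% +75% = +60%. $89,380 × 1.6 = $143,008.
$143,008 is within the $500,000 maximum.
$143,008 is at or above the $6,500 minimum.

$143,008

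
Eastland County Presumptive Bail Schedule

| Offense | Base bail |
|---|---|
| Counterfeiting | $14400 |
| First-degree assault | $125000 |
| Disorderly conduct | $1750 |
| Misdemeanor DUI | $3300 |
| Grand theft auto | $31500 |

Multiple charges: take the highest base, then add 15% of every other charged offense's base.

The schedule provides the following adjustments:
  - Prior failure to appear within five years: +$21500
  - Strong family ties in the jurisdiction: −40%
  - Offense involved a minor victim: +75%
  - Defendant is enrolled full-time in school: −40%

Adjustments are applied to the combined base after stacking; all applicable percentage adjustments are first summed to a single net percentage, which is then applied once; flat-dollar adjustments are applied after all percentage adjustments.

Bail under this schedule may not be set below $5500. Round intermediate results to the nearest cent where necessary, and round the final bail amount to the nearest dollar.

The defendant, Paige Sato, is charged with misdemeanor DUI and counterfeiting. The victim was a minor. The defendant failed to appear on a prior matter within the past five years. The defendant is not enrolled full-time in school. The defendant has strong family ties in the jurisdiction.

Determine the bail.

Base amounts from the schedule: misdemeanor DUI $3300; counterfeiting $14400.
Stacking rule: highest base plus 15% of each additional charge. Highest is counterfeiting at $14400. Additional: $3300 × 15% = $495. Combined base = $14400 + $495 = $14895.
Net percentage adjustment: −40% +75% = +35%. $14895 × 1.35 = $20108.25.
Prior failure to appear within five years (+$21500 flat): $20108.25 + $21500 = $41608.25.
$41608.25 is at or above the $5500 minimum.
Rounded to the nearest dollar: $41608.

$41608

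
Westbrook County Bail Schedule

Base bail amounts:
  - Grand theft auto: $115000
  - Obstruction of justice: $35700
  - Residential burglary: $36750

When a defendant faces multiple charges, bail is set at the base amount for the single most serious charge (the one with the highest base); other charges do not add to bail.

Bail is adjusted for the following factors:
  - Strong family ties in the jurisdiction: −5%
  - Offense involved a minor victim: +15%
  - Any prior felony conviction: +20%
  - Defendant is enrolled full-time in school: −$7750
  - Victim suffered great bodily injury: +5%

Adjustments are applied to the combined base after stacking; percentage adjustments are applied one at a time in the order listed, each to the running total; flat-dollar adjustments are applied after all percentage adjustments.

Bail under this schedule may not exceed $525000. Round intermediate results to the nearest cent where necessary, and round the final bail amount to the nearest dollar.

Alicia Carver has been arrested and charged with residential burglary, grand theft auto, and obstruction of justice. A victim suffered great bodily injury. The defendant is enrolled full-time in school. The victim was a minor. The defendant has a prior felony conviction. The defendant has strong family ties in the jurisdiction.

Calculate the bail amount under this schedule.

Base amounts from the schedule: residential burglary $36750; grand theft auto $115000; obstruction of justice $35700.
Stacking rule: use the highest base only. Highest is grand theft auto at $115000. Combined base = $115000.
Strong family ties in the jurisdiction (−5%): $115000 × 0.95 = $109250.
Offense involved a minor victim (+15%): $109250 × 1.15 = $125637.50.
Any prior felony conviction (+20%): $125637.50 × 1.2 = $150765.
Victim suffered great bodily injury (+5%): $150765 × 1.05 = $158303.25.
Defendant is enrolled full-time in school (−$7750 flat): $158303.25 − $7750 = $150553.25.
$150553.25 is within the $525000 maximum.
Rounded to the nearest dollar: $150553.

$150553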